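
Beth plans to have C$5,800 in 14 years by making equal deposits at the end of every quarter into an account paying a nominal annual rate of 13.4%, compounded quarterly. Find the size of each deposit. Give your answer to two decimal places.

C$36.46

With 4 periods per year: i = 0.0335, n = 56.
FV-annuity factor = 159.097179; PMT = 5800 / 159.097179 = 36.4557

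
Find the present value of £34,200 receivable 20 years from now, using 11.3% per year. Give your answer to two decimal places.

PV = FV·(1+i)^(−n) = 34,200 × 0.117516 = 4,019.0445

£4,019.04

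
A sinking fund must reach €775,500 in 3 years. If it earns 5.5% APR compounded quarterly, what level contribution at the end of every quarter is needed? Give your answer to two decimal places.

With 4 periods per year: i = 0.01375, n = 12.
FV-annuity factor = 12.950409; PMT = 775500 / 12.950409 = 59,882.2771

€59,882.28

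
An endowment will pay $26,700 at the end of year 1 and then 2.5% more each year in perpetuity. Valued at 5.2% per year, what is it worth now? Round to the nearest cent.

PV = D₁/(r − g) = 26700/(0.052 − 0.025) = 988,888.8889

$988,888.89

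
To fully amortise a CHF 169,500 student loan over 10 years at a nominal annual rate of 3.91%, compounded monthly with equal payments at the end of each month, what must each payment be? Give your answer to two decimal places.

CHF 1,708.86

With 12 periods per year: i = 0.00325833, n = 120.
Annuity-PV factor = 99.188680; PMT = 169500 / 99.188680 = 1,708.8643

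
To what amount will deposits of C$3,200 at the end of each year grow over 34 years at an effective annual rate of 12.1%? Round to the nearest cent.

FV = 3200 × [(1+0.121)^34 − 1] / 0.121 = 3200 × 393.346406 = 1,258,708.5001

C$1,258,708.50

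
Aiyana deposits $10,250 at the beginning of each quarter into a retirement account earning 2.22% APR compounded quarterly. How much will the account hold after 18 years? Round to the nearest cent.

$909,200.23

i = 0.0222/4 = 0.00555 per quarter; n = 18·4 = 72.
FV = PMT · [(1+i)^n − 1] / i × (1+i) = 10250 · 88.702461 = 909,200.2264
(annuity-due: payments at period start, so ×(1+i).)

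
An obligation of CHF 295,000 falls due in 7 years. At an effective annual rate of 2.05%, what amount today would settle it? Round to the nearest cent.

PV = 295,000 / (1 + 0.0205)^7 = 295,000 / 1.152633 = 255,935.7492

CHF 255,935.75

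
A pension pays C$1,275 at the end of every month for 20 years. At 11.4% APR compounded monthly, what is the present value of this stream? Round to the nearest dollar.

C$120,334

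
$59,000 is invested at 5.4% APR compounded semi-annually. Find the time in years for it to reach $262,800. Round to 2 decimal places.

Periodic rate i = 0.054/2 = 0.027.
n = ln(262800/59000) / ln(1+0.027) = ln(4.45424) / 0.026642 = 56.0716 half-years
= 56.0716/2 years

28.04 years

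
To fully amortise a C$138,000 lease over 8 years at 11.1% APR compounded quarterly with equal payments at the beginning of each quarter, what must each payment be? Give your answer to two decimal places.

C$6,385.62

With 4 periods per year: i = 0.02775, n = 32.
PMT = 138000 / ( [1 − (1+0.02775)^(−32)] / 0.02775 × (1+i) ) = 138000 / 21.611043 = 6,385.6241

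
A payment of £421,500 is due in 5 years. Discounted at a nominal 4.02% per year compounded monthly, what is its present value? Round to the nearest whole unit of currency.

£344,866

With 12 periods per year: i = 0.00335, n = 60.
PV = 421,500 / (1 + 0.00335)^60 = 421,500 / 1.222214 = 344,865.9195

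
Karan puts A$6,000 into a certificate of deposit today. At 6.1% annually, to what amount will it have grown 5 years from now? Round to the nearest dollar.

A$8,067

FV = PV·(1+i)^n = 6,000 × 1.344550 = 8,067.2993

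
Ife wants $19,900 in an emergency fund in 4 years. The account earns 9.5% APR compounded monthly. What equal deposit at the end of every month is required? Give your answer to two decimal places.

$342.41

With 12 periods per year: i = 0.00791667, n = 48.
PMT = 19900 / ( [(1+0.00791667)^48 − 1] / 0.00791667 ) = 19900 / 58.117673 = 342.4088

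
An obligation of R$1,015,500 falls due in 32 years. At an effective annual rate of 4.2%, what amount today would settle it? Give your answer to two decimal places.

Discount factor = (1+0.042)^(−32) = 0.268061; PV = 1,015,500 × 0.268061 = 272,215.5442

R$272,215.54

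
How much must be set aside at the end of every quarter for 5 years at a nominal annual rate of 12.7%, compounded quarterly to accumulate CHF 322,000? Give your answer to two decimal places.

CHF 11,771.65

i = 0.127/4 = 0.03175 per quarter; n = 5·4 = 20.
PMT = 322000 / ( [(1+0.03175)^20 − 1] / 0.03175 ) = 322000 / 27.353849 = 11,771.6521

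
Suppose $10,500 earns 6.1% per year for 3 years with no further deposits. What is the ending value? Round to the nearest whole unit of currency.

$12,541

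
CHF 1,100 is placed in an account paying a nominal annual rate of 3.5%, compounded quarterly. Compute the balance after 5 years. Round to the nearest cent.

With 4 periods per year: i = 0.00875, n = 20.
1,100 × (1+0.00875)^20 = 1,100 × 1.190340 = 1,309.3738

CHF 1,309.37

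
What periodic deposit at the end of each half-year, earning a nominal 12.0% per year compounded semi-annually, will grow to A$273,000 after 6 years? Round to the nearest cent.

i = 0.12/2 = 0.06 per half-year; n = 6·2 = 12.
PMT = 273000 / ( [(1+0.06)^12 − 1] / 0.06 ) = 273000 / 16.869941 = 16,182.6290

A$16,182.63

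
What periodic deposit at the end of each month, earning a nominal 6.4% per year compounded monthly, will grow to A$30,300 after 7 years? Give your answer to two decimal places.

With 12 periods per year: i = 0.00533333, n = 84.
FV-annuity factor = 105.621855; PMT = 30300 / 105.621855 = 286.8724

A$286.87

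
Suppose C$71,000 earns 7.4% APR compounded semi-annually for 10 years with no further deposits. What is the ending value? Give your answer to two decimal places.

Periodic rate i = 0.074/2 = 0.037; n = 10 × 2 = 20 periods.
FV = PV·(1+i)^n = 71,000 × 2.068117 = 146,836.3149

C$146,836.31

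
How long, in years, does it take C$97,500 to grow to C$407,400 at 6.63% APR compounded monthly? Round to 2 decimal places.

Periodic rate i = 0.0663/12 = 0.005525.
n = ln(407400/97500) / ln(1+0.005525) = ln(4.17846) / 0.005510 = 259.5276 months
= 259.5276/12 years

21.63 years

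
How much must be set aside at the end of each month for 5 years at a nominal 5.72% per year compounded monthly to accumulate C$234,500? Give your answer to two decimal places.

C$3,385.29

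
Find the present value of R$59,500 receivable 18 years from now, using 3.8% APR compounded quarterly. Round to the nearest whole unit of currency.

Periodic rate i = 0.038/4 = 0.0095; n = 18 × 4 = 72 periods.
Discount factor = (1+0.0095)^(−72) = 0.506226; PV = 59,500 × 0.506226 = 30,120.4662

R$30,120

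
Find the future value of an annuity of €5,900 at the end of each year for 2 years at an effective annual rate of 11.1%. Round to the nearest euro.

Accumulation factor s(2|0.111) = 2.111000; FV = 5900 × 2.111000 = 12,454.9000

€12,455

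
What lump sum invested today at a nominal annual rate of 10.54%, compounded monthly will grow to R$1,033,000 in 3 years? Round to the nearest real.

R$754,008

i = 0.1054/12 = 0.00878333 per month; n = 3·12 = 36.
PV = FV·(1+i)^(−n) = 1,033,000 × 0.729921 = 754,008.0437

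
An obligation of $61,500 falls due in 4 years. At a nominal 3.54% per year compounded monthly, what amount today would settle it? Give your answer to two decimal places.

With 12 periods per year: i = 0.00295, n = 48.
PV = FV·(1+i)^(−n) = 61,500 × 0.868149 = 53,391.1833

$53,391.18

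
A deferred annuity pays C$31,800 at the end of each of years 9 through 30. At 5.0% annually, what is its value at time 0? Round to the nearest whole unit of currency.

C$283,314

PV at t=8 (ordinary 22-year annuity): 31800 × a(22|0.05) = 31800 × 13.163003 = 418,583.4820
PV₀ = 418,583.4820 / (1+0.05)^8 = 418,583.4820 / 1.477455 = 283,313.7769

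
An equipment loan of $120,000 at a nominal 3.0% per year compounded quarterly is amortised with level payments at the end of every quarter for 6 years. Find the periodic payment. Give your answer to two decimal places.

$5,482.17

With 4 periods per year: i = 0.0075, n = 24.
PMT = 120000 / ( [1 − (1+0.0075)^(−24)] / 0.0075 ) = 120000 / 21.889146 = 5,482.1691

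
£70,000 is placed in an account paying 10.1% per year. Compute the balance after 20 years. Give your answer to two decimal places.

FV = 70,000 × (1 + 0.101)^20 = 479,561.6209

£479,561.62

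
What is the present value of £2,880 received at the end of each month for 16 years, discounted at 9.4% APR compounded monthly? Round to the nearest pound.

£285,471

With 12 periods per year: i = 0.00783333, n = 192.
PV = PMT · [1 − (1+i)^(−n)] / i = 2880 · 99.121840 = 285,470.8990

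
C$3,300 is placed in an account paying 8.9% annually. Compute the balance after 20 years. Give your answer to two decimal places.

3,300 × (1+0.089)^20 = 3,300 × 5.502469 = 18,158.1473

C$18,158.15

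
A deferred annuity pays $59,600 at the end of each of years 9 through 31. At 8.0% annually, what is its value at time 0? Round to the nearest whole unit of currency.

PV at t=8 (ordinary 23-year annuity): 59600 × a(23|0.08) = 59600 × 10.371059 = 618,115.1132
PV₀ = 618,115.1132 / (1+0.08)^8 = 618,115.1132 / 1.850930 = 333,948.3627

$333,948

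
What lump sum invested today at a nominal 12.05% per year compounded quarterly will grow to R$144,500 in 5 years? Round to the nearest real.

R$79,812

With 4 periods per year: i = 0.030125, n = 20.
PV = 144,500 / (1 + 0.030125)^20 = 144,500 / 1.810500 = 79,812.2040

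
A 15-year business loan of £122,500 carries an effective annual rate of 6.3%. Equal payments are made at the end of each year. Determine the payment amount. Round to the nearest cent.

PMT = 122500 / ( [1 − (1+0.063)^(−15)] / 0.063 ) = 122500 / 9.524671 = 12,861.3361

£12,861.34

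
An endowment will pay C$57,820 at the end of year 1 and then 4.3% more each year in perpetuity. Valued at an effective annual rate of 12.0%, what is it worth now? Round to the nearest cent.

C$750,909.09

PV = D₁/(r − g) = 57820/(0.12 − 0.043) = 750,909.0909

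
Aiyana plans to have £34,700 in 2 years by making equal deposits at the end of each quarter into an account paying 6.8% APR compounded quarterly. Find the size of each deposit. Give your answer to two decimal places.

£4,085.94

i = 0.068/4 = 0.017 per quarter; n = 2·4 = 8.
PMT = 34700 / ( [(1+0.017)^8 − 1] / 0.017 ) = 34700 / 8.492533 = 4,085.9425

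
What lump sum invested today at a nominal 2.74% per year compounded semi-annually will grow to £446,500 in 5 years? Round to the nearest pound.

£389,697

Periodic rate i = 0.0274/2 = 0.0137; n = 5 × 2 = 10 periods.
PV = 446,500 / (1 + 0.0137)^10 = 446,500 / 1.145762 = 389,696.9424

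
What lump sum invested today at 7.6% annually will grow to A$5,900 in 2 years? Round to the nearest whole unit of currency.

A$5,096

PV = 5,900 / (1 + 0.076)^2 = 5,900 / 1.157776 = 5,095.9771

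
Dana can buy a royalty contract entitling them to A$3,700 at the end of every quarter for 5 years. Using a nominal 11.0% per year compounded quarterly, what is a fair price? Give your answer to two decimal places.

i = 0.11/4 = 0.0275 per quarter; n = 5·4 = 20.
Annuity factor a(20|0.0275) = 15.227252; PV = 3700 × 15.227252 = 56,340.8329

A$56,340.83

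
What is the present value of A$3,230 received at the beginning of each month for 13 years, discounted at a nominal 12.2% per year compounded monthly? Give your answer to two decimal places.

Periodic rate i = 0.122/12 = 0.0101667; n = 13 × 12 = 156 periods.
Annuity factor a(156|0.0101667) × (1+i) = 78.853700; PV = 3230 × 78.853700 = 254,697.4496
(annuity-due: payments at period start, so ×(1+i).)

A$254,697.45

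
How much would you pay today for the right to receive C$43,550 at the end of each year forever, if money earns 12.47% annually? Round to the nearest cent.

PV = C/r = 43550/0.1247 = 349,238.1716

C$349,238.17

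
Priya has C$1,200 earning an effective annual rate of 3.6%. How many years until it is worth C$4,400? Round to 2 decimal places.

36.74 years

(1+i)^n = 4400/1200 = 3.66667, so n = ln 3.66667 / ln 1.036 = 36.7370 years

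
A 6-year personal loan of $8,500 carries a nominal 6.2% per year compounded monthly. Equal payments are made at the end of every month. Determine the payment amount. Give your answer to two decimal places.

Periodic rate i = 0.062/12 = 0.00516667; n = 6 × 12 = 72 periods.
PMT = 8500 / ( [1 − (1+0.00516667)^(−72)] / 0.00516667 ) = 8500 / 59.997144 = 141.6734

$141.67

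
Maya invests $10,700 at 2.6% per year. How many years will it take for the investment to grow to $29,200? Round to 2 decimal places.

39.11 years

n = ln(29200/10700) / ln(1+0.026) = ln(2.72897) / 0.025668 = 39.1123 years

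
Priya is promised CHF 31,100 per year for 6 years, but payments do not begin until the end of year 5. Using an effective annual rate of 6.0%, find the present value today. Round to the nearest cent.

CHF 121,133.92

PV at t=4 (ordinary 6-year annuity): 31100 × a(6|0.06) = 31100 × 4.917324 = 152,928.7865
PV₀ = 152,928.7865 / (1+0.06)^4 = 152,928.7865 / 1.262477 = 121,133.9227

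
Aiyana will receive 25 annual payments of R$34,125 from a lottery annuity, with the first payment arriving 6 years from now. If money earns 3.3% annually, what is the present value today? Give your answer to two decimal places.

Value one period before first payment (t=5): 34125 × [1 − (1+0.033)^(−25)] / 0.033 = 34125 × 16.845108 = 574,839.3047
PV₀ = 574,839.3047 / (1+0.033)^5 = 574,839.3047 / 1.176255 = 488,702.8231

R$488,702.82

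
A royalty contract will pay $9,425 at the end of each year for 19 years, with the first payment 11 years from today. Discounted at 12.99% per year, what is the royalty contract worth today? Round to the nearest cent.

$19,291.61

Value one period before first payment (t=10): 9425 × [1 − (1+0.1299)^(−19)] / 0.1299 = 9425 × 6.942040 = 65,428.7254
Discount back 10 years: 65,428.7254 × (1+0.1299)^(−10) = 65,428.7254 × 0.294849 = 19,291.6056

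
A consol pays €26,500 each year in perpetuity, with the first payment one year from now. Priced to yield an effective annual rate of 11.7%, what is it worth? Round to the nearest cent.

€226,495.73

PV = PMT / i = 26500 / 0.117 = 226,495.7265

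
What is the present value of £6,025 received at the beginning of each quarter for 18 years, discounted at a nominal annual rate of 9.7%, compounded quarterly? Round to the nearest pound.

Periodic rate i = 0.097/4 = 0.02425; n = 18 × 4 = 72 periods.
Annuity factor a(72|0.02425) × (1+i) = 34.712846; PV = 6025 × 34.712846 = 209,144.8993
(Beginning-of-period payments → annuity-due factor ×(1+i).)

£209,145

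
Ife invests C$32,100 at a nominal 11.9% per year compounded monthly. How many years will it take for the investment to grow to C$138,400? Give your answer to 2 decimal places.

12.34 years

Periodic rate i = 0.119/12 = 0.00991667.
n = ln(138400/32100) / ln(1+0.00991667) = ln(4.31153) / 0.009868 = 148.0866 months
= 148.0866/12 years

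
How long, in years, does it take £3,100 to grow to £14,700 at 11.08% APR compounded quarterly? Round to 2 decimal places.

Periodic rate i = 0.1108/4 = 0.0277.
(1+i)^n = 14700/3100 = 4.74194, so n = ln 4.74194 / ln 1.0277 = 56.9640 quarters
= 56.9640/4 years

14.24 years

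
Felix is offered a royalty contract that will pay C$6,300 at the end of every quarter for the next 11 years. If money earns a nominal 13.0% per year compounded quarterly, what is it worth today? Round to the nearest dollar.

With 4 periods per year: i = 0.0325, n = 44.
PV = PMT · [1 − (1+i)^(−n)] / i = 6300 · 23.236473 = 146,389.7818

C$146,390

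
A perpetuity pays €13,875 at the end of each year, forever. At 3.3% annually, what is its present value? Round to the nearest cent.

€420,454.55

PV = PMT / i = 13875 / 0.033 = 420,454.5455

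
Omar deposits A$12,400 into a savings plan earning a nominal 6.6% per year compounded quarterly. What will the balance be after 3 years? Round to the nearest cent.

i = 0.066/4 = 0.0165 per quarter; n = 3·4 = 12.
FV = 12,400 × (1 + 0.0165)^12 = 15,090.7311

A$15,090.73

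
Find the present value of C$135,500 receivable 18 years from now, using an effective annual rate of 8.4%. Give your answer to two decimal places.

C$31,725.77

PV = 135,500 / (1 + 0.084)^18 = 135,500 / 4.270975 = 31,725.7732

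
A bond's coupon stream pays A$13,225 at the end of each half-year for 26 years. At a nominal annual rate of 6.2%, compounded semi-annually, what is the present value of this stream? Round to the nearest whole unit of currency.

A$339,399

With 2 periods per year: i = 0.031, n = 52.
PV = 13225 × [1 − (1+0.031)^(−52)] / 0.031 = 13225 × 25.663476 = 339,399.4682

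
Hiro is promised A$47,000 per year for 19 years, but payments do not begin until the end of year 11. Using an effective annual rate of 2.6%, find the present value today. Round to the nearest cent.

A$539,743.80

Value one period before first payment (t=10): 47000 × [1 − (1+0.026)^(−19)] / 0.026 = 47000 × 14.844426 = 697,688.0229
PV₀ = 697,688.0229 / (1+0.026)^10 = 697,688.0229 / 1.292628 = 539,743.7969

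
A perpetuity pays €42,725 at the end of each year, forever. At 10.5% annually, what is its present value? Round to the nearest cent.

€406,904.76

PV = PMT / i = 42725 / 0.105 = 406,904.7619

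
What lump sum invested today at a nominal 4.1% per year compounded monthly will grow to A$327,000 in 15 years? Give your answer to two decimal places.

A$176,974.99

Periodic rate i = 0.041/12 = 0.00341667; n = 15 × 12 = 180 periods.
PV = 327,000 / (1 + 0.00341667)^180 = 327,000 / 1.847719 = 176,974.9875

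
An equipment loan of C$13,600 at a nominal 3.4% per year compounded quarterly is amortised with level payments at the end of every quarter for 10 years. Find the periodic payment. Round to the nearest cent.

C$402.50

i = 0.034/4 = 0.0085 per quarter; n = 10·4 = 40.
PMT = 13600 / ( [1 − (1+0.0085)^(−40)] / 0.0085 ) = 13600 / 33.788968 = 402.4982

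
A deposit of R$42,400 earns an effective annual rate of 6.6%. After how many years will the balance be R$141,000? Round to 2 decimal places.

n = ln(141000/42400) / ln(1+0.066) = ln(3.32547) / 0.063913 = 18.8006 years

18.80 years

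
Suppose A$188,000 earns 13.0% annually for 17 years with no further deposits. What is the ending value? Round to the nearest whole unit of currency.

A$1,501,383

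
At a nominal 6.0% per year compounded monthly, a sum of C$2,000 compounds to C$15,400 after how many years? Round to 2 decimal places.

Periodic rate i = 0.06/12 = 0.005.
n = ln(15400/2000) / ln(1+0.005) = ln(7.70000) / 0.004988 = 409.2638 months
= 409.2638/12 years

34.11 years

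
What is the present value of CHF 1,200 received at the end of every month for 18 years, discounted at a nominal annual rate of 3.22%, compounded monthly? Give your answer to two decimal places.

With 12 periods per year: i = 0.00268333, n = 216.
PV = 1200 × [1 − (1+0.00268333)^(−216)] / 0.00268333 = 1200 × 163.767455 = 196,520.9457

CHF 196,520.95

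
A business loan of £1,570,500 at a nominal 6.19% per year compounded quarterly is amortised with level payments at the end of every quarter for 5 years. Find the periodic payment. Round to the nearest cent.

Periodic rate i = 0.0619/4 = 0.015475; n = 5 × 4 = 20 periods.
PMT = 1.5705e+06 / ( [1 − (1+0.015475)^(−20)] / 0.015475 ) = 1.5705e+06 / 17.088516 = 91,903.8270

£91,903.83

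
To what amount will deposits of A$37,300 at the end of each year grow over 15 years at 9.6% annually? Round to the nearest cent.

A$1,148,182.46

Accumulation factor s(15|0.096) = 30.782372; FV = 37300 × 30.782372 = 1,148,182.4643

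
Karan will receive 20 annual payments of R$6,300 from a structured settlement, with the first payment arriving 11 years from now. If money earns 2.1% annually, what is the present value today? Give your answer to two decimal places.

R$82,881.35

PV at t=10 (ordinary 20-year annuity): 6300 × a(20|0.021) = 6300 × 16.194729 = 102,026.7954
PV₀ = 102,026.7954 / (1+0.021)^10 = 102,026.7954 / 1.230998 = 82,881.3517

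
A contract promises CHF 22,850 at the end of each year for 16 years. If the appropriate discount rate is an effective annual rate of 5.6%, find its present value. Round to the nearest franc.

PV = 22850 × [1 − (1+0.056)^(−16)] / 0.056 = 22850 × 10.389401 = 237,397.8188

CHF 237,398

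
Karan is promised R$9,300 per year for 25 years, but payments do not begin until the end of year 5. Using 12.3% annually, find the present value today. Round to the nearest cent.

Value one period before first payment (t=4): 9300 × [1 − (1+0.123)^(−25)] / 0.123 = 9300 × 7.682779 = 71,449.8461
Discount back 4 years: 71,449.8461 × (1+0.123)^(−4) = 71,449.8461 × 0.628754 = 44,924.3987

R$44,924.40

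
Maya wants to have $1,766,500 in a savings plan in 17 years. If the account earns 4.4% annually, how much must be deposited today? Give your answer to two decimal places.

$849,581.73

Discount factor = (1+0.044)^(−17) = 0.480941; PV = 1,766,500 × 0.480941 = 849,581.7300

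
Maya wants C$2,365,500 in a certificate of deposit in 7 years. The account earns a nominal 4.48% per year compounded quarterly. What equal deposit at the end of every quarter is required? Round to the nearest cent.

C$72,394.97

Periodic rate i = 0.0448/4 = 0.0112; n = 7 × 4 = 28 periods.
PMT = 2.3655e+06 / ( [(1+0.0112)^28 − 1] / 0.0112 ) = 2.3655e+06 / 32.674923 = 72,394.9687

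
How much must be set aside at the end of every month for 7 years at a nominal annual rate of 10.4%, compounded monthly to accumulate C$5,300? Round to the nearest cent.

C$43.15

Periodic rate i = 0.104/12 = 0.00866667; n = 7 × 12 = 84 periods.
PMT = 5300 / ( [(1+0.00866667)^84 − 1] / 0.00866667 ) = 5300 / 122.821057 = 43.1522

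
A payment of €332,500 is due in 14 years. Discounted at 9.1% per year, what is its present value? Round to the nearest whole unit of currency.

PV = 332,500 / (1 + 0.091)^14 = 332,500 / 3.384905 = 98,230.2256

€98,230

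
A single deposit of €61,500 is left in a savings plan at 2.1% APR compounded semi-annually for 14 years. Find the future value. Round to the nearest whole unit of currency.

With 2 periods per year: i = 0.0105, n = 28.
FV = 61,500 × (1 + 0.0105)^28 = 82,393.3224

€82,393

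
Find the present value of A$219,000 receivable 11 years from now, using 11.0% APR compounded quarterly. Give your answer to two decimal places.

A$66,380.97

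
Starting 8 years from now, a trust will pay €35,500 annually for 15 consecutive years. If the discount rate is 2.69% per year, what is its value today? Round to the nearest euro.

€359,956

Value one period before first payment (t=7): 35500 × [1 − (1+0.0269)^(−15)] / 0.0269 = 35500 × 12.210075 = 433,457.6692
PV₀ = 433,457.6692 / (1+0.0269)^7 = 433,457.6692 / 1.204196 = 359,956.1635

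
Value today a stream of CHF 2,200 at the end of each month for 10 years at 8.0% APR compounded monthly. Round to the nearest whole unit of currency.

CHF 181,327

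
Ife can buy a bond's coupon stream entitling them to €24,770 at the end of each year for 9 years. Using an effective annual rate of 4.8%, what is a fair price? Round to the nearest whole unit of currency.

€177,639

PV = 24770 × [1 − (1+0.048)^(−9)] / 0.048 = 24770 × 7.171555 = 177,639.4296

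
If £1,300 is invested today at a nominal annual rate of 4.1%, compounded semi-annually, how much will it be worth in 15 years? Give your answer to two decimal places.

£2,389.65

i = 0.041/2 = 0.0205 per half-year; n = 15·2 = 30.
FV = PV·(1+i)^n = 1,300 × 1.838189 = 2,389.6463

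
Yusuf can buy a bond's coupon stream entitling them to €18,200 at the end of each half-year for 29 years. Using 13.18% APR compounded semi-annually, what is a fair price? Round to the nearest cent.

€269,358.43

With 2 periods per year: i = 0.0659, n = 58.
Annuity factor a(58|0.0659) = 14.799914; PV = 18200 × 14.799914 = 269,358.4298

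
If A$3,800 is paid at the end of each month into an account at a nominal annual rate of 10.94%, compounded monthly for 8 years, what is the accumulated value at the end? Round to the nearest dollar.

A$579,320

i = 0.1094/12 = 0.00911667 per month; n = 8·12 = 96.
Accumulation factor s(96|0.00911667) = 152.452609; FV = 3800 × 152.452609 = 579,319.9160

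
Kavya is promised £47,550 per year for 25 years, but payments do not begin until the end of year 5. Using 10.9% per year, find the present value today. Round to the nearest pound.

Value one period before first payment (t=4): 47550 × [1 − (1+0.109)^(−25)] / 0.109 = 47550 × 8.483619 = 403,396.0956
PV₀ = 403,396.0956 / (1+0.109)^4 = 403,396.0956 / 1.512607 = 266,689.2474

£266,689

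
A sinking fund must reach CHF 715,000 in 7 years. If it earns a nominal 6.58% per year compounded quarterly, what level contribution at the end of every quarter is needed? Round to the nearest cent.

Periodic rate i = 0.0658/4 = 0.01645; n = 7 × 4 = 28 periods.
FV-annuity factor = 35.203411; PMT = 715000 / 35.203411 = 20,310.5316

CHF 20,310.53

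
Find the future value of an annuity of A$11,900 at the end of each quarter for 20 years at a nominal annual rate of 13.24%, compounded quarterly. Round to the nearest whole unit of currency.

Periodic rate i = 0.1324/4 = 0.0331; n = 20 × 4 = 80 periods.
FV = PMT · [(1+i)^n − 1] / i = 11900 · 378.635627 = 4,505,763.9658

A$4,505,764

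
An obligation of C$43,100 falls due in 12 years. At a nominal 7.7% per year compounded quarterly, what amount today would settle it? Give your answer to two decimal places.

Periodic rate i = 0.077/4 = 0.01925; n = 12 × 4 = 48 periods.
PV = FV·(1+i)^(−n) = 43,100 × 0.400429 = 17,258.4864

C$17,258.49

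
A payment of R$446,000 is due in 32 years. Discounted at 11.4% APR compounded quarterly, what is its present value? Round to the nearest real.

R$12,223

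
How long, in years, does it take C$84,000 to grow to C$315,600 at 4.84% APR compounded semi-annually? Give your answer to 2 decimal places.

27.68 years

Periodic rate i = 0.0484/2 = 0.0242.
n = ln(315600/84000) / ln(1+0.0242) = ln(3.75714) / 0.023912 = 55.3558 half-years
= 55.3558/2 years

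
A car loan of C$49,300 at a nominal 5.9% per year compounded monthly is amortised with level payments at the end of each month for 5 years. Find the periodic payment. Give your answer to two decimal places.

C$950.82

i = 0.059/12 = 0.00491667 per month; n = 5·12 = 60.
PMT = 49300 / ( [1 − (1+0.00491667)^(−60)] / 0.00491667 ) = 49300 / 51.850178 = 950.8164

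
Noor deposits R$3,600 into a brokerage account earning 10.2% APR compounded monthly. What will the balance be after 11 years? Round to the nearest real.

R$11,003

i = 0.102/12 = 0.0085 per month; n = 11·12 = 132.
FV = PV·(1+i)^n = 3,600 × 3.056463 = 11,003.2666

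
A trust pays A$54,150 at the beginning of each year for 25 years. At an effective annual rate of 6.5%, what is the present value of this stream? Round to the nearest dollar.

A$703,449

PV = PMT · [1 − (1+i)^(−n)] / i × (1+i) = 54150 · 12.990739 = 703,448.5013
Payments are at the start of each period, so multiply by (1+i).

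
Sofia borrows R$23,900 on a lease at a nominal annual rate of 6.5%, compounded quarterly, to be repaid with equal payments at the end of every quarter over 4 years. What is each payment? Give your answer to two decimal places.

R$1,708.38

Periodic rate i = 0.065/4 = 0.01625; n = 4 × 4 = 16 periods.
PMT = 23900 / ( [1 − (1+0.01625)^(−16)] / 0.01625 ) = 23900 / 13.989866 = 1,708.3795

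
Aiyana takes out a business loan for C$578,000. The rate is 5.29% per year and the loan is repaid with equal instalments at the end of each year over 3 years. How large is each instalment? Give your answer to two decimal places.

C$213,400.90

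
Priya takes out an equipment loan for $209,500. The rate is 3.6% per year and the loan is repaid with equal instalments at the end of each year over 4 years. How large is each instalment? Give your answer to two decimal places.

PMT = 209500 / ( [1 − (1+0.036)^(−4)] / 0.036 ) = 209500 / 3.664376 = 57,172.0764

$57,172.08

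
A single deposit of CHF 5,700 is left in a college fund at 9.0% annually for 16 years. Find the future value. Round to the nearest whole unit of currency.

FV = PV·(1+i)^n = 5,700 × 3.970306 = 22,630.7435

CHF 22,631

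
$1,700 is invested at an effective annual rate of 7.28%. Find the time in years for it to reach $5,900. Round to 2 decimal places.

n = ln(5900/1700) / ln(1+0.0728) = ln(3.47059) / 0.070272 = 17.7072 years

17.71 years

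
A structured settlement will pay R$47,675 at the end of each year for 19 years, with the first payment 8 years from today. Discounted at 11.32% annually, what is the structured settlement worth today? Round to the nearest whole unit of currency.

R$172,893

Value one period before first payment (t=7): 47675 × [1 − (1+0.1132)^(−19)] / 0.1132 = 47675 × 7.682425 = 366,259.6235
Discount back 7 years: 366,259.6235 × (1+0.1132)^(−7) = 366,259.6235 × 0.472050 = 172,892.7018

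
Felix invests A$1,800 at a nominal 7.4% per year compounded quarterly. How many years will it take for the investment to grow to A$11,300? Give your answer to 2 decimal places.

25.05 years

Periodic rate i = 0.074/4 = 0.0185.
n = ln(11300/1800) / ln(1+0.0185) = ln(6.27778) / 0.018331 = 100.2139 quarters
= 100.2139/4 years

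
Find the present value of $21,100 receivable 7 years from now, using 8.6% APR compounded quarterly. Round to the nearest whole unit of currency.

$11,631

With 4 periods per year: i = 0.0215, n = 28.
PV = FV·(1+i)^(−n) = 21,100 × 0.551221 = 11,630.7593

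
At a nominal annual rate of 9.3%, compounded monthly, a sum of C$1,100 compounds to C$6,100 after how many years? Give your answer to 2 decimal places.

18.49 years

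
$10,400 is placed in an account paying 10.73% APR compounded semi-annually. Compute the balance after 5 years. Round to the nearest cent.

Periodic rate i = 0.1073/2 = 0.05365; n = 5 × 2 = 10 periods.
10,400 × (1+0.05365)^10 = 10,400 × 1.686412 = 17,538.6861

$17,538.69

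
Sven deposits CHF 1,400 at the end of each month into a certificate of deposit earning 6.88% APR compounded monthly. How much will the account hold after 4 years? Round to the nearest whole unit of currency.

With 12 periods per year: i = 0.00573333, n = 48.
FV = 1400 × [(1+0.00573333)^48 − 1] / 0.00573333 = 1400 × 55.074338 = 77,104.0737

CHF 77,104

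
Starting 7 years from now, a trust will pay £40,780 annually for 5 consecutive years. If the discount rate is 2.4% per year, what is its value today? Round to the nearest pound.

£164,802

PV at t=6 (ordinary 5-year annuity): 40780 × a(5|0.024) = 40780 × 4.659233 = 190,003.5019
Discount back 6 years: 190,003.5019 × (1+0.024)^(−6) = 190,003.5019 × 0.867362 = 164,801.7676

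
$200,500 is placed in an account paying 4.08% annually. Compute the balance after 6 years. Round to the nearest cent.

200,500 × (1+0.0408)^6 = 200,500 × 1.271170 = 254,869.6240

$254,869.62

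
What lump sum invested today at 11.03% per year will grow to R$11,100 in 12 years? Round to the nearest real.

Discount factor = (1+0.1103)^(−12) = 0.284915; PV = 11,100 × 0.284915 = 3,162.5609

R$3,163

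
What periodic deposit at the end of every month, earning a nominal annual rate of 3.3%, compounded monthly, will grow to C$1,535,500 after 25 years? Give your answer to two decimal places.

i = 0.033/12 = 0.00275 per month; n = 25·12 = 300.
FV-annuity factor = 465.199438; PMT = 1.5355e+06 / 465.199438 = 3,300.7349

C$3,300.73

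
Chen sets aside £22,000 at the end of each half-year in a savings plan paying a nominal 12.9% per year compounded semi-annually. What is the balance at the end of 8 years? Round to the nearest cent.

£586,157.85

i = 0.129/2 = 0.0645 per half-year; n = 8·2 = 16.
FV = PMT · [(1+i)^n − 1] / i = 22000 · 26.643538 = 586,157.8465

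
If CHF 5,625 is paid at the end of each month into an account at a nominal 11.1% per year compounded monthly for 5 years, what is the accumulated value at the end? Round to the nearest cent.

CHF 448,481.36

With 12 periods per year: i = 0.00925, n = 60.
FV = 5625 × [(1+0.00925)^60 − 1] / 0.00925 = 5625 × 79.730020 = 448,481.3638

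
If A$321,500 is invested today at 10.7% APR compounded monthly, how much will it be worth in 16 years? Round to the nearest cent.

i = 0.107/12 = 0.00891667 per month; n = 16·12 = 192.
FV = PV·(1+i)^n = 321,500 × 5.498154 = 1,767,656.5189

A$1,767,656.52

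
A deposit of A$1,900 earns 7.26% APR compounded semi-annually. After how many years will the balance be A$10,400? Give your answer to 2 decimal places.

Periodic rate i = 0.0726/2 = 0.0363.
n = ln(10400/1900) / ln(1+0.0363) = ln(5.47368) / 0.035657 = 47.6756 half-years
= 47.6756/2 years

23.84 years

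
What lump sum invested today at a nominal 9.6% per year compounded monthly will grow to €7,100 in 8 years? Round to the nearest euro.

€3,304

Periodic rate i = 0.096/12 = 0.008; n = 8 × 12 = 96 periods.
PV = 7,100 / (1 + 0.008)^96 = 7,100 / 2.148875 = 3,304.0550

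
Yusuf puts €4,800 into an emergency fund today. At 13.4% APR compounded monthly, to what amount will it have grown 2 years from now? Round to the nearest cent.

€6,265.95

i = 0.134/12 = 0.0111667 per month; n = 2·12 = 24.
FV = PV·(1+i)^n = 4,800 × 1.305407 = 6,265.9526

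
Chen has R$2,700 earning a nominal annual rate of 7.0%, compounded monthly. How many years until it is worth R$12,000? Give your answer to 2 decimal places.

21.37 years

Periodic rate i = 0.07/12 = 0.00583333.
(1+i)^n = 12000/2700 = 4.44444, so n = ln 4.44444 / ln 1.00583 = 256.4574 months
= 256.4574/12 years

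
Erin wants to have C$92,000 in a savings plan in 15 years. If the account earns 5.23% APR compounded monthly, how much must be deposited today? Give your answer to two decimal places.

C$42,055.63

Periodic rate i = 0.0523/12 = 0.00435833; n = 15 × 12 = 180 periods.
PV = FV·(1+i)^(−n) = 92,000 × 0.457126 = 42,055.6265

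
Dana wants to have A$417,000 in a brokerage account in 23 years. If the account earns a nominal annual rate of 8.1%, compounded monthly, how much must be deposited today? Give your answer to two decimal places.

A$65,127.42

i = 0.081/12 = 0.00675 per month; n = 23·12 = 276.
PV = FV·(1+i)^(−n) = 417,000 × 0.156181 = 65,127.4224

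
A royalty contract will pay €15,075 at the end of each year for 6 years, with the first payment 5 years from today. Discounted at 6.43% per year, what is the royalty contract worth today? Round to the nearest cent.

PV at t=4 (ordinary 6-year annuity): 15075 × a(6|0.0643) = 15075 × 4.851585 = 73,137.6465
Discount back 4 years: 73,137.6465 × (1+0.0643)^(−4) = 73,137.6465 × 0.779370 = 57,001.2963

€57,001.30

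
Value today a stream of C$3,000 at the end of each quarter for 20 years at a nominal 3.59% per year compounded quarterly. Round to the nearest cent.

i = 0.0359/4 = 0.008975 per quarter; n = 20·4 = 80.
Annuity factor a(80|0.008975) = 56.903469; PV = 3000 × 56.903469 = 170,710.4066

C$170,710.41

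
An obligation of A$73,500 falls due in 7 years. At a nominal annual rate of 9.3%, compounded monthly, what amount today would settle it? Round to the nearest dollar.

A$38,428

With 12 periods per year: i = 0.00775, n = 84.
Discount factor = (1+0.00775)^(−84) = 0.522834; PV = 73,500 × 0.522834 = 38,428.3348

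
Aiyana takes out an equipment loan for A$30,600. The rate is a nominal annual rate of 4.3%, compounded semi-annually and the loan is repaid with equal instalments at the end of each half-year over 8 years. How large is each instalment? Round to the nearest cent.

i = 0.043/2 = 0.0215 per half-year; n = 8·2 = 16.
PMT = 30600 / ( [1 − (1+0.0215)^(−16)] / 0.0215 ) = 30600 / 13.417754 = 2,280.5605

A$2,280.56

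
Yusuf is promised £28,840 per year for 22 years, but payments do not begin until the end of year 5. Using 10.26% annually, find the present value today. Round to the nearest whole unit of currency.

£168,004

PV at t=4 (ordinary 22-year annuity): 28840 × a(22|0.1026) = 28840 × 8.609860 = 248,308.3566
PV₀ = 248,308.3566 / (1+0.1026)^4 = 248,308.3566 / 1.477992 = 168,003.9076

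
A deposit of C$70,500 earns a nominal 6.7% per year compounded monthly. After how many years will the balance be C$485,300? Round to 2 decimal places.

Periodic rate i = 0.067/12 = 0.00558333.
n = ln(485300/70500) / ln(1+0.00558333) = ln(6.88369) / 0.005568 = 346.4839 months
= 346.4839/12 years

28.87 years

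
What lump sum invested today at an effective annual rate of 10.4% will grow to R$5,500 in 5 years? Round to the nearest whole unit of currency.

PV = 5,500 / (1 + 0.104)^5 = 5,500 / 1.640006 = 3,353.6468

R$3,354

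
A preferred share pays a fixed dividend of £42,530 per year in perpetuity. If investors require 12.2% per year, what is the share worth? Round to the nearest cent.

PV = PMT / i = 42530 / 0.122 = 348,606.5574

£348,606.56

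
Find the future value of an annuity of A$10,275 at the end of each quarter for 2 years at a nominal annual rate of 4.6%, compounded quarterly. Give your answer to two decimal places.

A$85,585.75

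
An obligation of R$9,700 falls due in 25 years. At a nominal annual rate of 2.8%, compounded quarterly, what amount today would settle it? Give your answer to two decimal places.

R$4,828.64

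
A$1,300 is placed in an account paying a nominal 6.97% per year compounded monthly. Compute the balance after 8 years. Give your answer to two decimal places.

A$2,266.76

Periodic rate i = 0.0697/12 = 0.00580833; n = 8 × 12 = 96 periods.
1,300 × (1+0.00580833)^96 = 1,300 × 1.743661 = 2,266.7592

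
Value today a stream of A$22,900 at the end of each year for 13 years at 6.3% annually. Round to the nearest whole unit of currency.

A$199,220

Annuity factor a(13|0.063) = 8.699583; PV = 22900 × 8.699583 = 199,220.4609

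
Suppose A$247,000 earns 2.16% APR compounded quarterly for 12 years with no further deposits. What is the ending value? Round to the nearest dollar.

i = 0.0216/4 = 0.0054 per quarter; n = 12·4 = 48.
247,000 × (1+0.0054)^48 = 247,000 × 1.294990 = 319,862.4328

A$319,862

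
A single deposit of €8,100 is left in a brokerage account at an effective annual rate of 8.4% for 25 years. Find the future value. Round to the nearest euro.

FV = 8,100 × (1 + 0.084)^25 = 60,843.9042

€60,844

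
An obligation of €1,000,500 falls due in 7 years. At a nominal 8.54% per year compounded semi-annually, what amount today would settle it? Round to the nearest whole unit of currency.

€557,168

With 2 periods per year: i = 0.0427, n = 14.
PV = FV·(1+i)^(−n) = 1,000,500 × 0.556889 = 557,167.6124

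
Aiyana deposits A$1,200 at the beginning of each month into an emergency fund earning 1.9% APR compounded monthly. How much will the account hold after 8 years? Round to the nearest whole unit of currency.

A$124,507

i = 0.019/12 = 0.00158333 per month; n = 8·12 = 96.
FV = PMT · [(1+i)^n − 1] / i × (1+i) = 1200 · 103.755792 = 124,506.9505
(annuity-due: payments at period start, so ×(1+i).)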